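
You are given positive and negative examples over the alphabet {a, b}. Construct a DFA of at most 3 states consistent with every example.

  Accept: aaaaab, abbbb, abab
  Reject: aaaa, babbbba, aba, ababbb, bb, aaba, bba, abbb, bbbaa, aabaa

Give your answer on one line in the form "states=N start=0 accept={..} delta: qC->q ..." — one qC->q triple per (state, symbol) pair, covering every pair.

State merging on the prefix tree: take the shortest (then alphabetical) example prefix whose next move is undefined and point that move at state 0, else 1, else 2, ...; a target is out if some Accept/Reject pair would then sit in one state with the same input left (inseparable). If every existing state is out, open a new one.
a: 0a undefined. 0a->0: ok.
b: 0b undefined. 0b->0: no, aaaaab/aaaa meet in 0. Open state 1: 0b->1.
ba: 1a undefined. 1a->0: ok.
bb: 1b undefined. 1b->0: no, aaaaab/ababbb meet in 1. 1b->1: no, aaaaab/ababbb meet in 1. Open state 2: 1b->2.
bba: 2a undefined. 2a->0: ok.
bbb: 2b undefined. 2b->0: ok.
All examples now run through 3 states with every (state, symbol) defined. Accept strings end in {1}, Reject strings end in {0,2}; accept={1}.

states=3 start=0 accept={1} delta: 0a->0 0b->1 1a->0 1b->2 2a->0 2b->0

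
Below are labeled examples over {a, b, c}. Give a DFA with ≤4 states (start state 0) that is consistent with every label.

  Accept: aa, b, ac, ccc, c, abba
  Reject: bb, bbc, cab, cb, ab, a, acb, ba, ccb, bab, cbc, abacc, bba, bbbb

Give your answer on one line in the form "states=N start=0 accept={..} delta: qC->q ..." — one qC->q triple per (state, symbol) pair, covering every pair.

State merging on the prefix tree: take the shortest (then alphabetical) example prefix whose next move is undefined and point that move at state 0, else 1, else 2, ...; a target is out if some Accept/Reject pair would then sit in one state with the same input left (inseparable). If every existing state is out, open a new one.
a: 0a undefined. 0a->0: no, aa/a meet in 0. Open state 1: 0a->1.
b: 0b undefined. 0b->0: no, b/bb meet in 0. 0b->1: no, aa/ba meet in 1 with "a" left. Open state 2: 0b->2.
c: 0c undefined. 0c->0: no, b/cb meet in 2. 0c->1: no, c/a meet in 1. 0c->2: ok.
aa: 1a undefined. 1a->0: ok.
ab: 1b undefined. 1b->0: no, aa/ab meet in 0. 1b->1: ok.
ac: 1c undefined. 1c->0: no, b/acb meet in 2. 1c->1: no, ac/ab meet in 1. 1c->2: ok.
ba: 2a undefined. 2a->0: no, aa/ba meet in 0. 2a->1: ok.
bb: 2b undefined. 2b->0: no, aa/bb meet in 0. 2b->1: no, aa/bba meet in 0. 2b->2: no, b/bb meet in 2. Open state 3: 2b->3.
cc: 2c undefined. 2c->0: no, aa/abacc meet in 0. 2c->1: ok.
bba: 3a undefined. 3a->0: no, aa/bba meet in 0. 3a->1: ok.
bbb: 3b undefined. 3b->0: no, b/bbbb meet in 2. 3b->1: ok.
bbc: 3c undefined. 3c->0: no, aa/bbc meet in 0. 3c->1: ok.
All examples now run through 4 states with every (state, symbol) defined. Accept strings end in {0,2}, Reject strings end in {1,3}; accept={0,2}.

states=4 start=0 accept={0,2} delta: 0a->1 0b->2 0c->2 1a->0 1b->1 1c->2 2a->1 2b->3 2c->1 3a->1 3b->1 3c->1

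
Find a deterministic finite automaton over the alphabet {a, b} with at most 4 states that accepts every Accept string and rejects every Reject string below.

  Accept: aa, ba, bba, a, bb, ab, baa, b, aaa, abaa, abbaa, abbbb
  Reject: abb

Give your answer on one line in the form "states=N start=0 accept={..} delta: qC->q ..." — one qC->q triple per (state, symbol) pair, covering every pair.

states=4 start=0 accept={0,1,2} delta: 0a->1 0b->0 1a->0 1b->2 2a->0 2b->3 3a->0 3b->0

Fold the examples into a partial DFA from state 0: repeatedly fix the first undefined (state, symbol) met by the shortest-then-alphabetical prefix, trying targets in increasing order and rejecting any under which an Accept and a Reject string meet in one state with the same remainder; add a state when all current targets are rejected. Accepting states are where Accept strings end.
a: 0a undefined. 0a->0: no, bb/abb meet in 0 with "bb" left. Open state 1: 0a->1.
b: 0b undefined. 0b->0: ok.
aa: 1a undefined. 1a->0: ok.
ab: 1b undefined. 1b->0: no, aa/abb meet in 0. 1b->1: no, ba/abb meet in 1. Open state 2: 1b->2.
aba: 2a undefined. 2a->0: ok.
abb: 2b undefined. 2b->0: no, aa/abb meet in 0. 2b->1: no, ba/abb meet in 1. 2b->2: no, ab/abb meet in 2. Open state 3: 2b->3.
abba: 3a undefined. 3a->0: ok.
abbb: 3b undefined. 3b->0: ok.
All examples now run through 4 states with every (state, symbol) defined. Accept strings end in {0,1,2}, Reject strings end in {3}; accept={0,1,2}.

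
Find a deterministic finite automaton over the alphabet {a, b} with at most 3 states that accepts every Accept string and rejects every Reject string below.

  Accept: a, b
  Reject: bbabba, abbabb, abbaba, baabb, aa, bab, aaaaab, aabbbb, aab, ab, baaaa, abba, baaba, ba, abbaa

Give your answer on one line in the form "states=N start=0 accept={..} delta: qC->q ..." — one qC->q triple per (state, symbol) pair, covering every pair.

states=3 start=0 accept={1} delta: 0a->1 0b->1 1a->2 1b->0 2a->0 2b->2

Fold the examples into a partial DFA from state 0: repeatedly fix the first undefined (state, symbol) met by the shortest-then-alphabetical prefix, trying targets in increasing order and rejecting any under which an Accept and a Reject string meet in one state with the same remainder; add a state when all current targets are rejected. Accepting states are where Accept strings end.
a: 0a undefined. 0a->0: no, a/aa meet in 0. Open state 1: 0a->1.
b: 0b undefined. 0b->0: no, a/ba meet in 1. 0b->1: ok.
aa: 1a undefined. 1a->0: no, a/bab meet in 1. 1a->1: no, a/aa meet in 1. Open state 2: 1a->2.
ab: 1b undefined. 1b->0: ok.
aaa: 2a undefined. 2a->0: ok.
aab: 2b undefined. 2b->0: no, a/abbabb meet in 1. 2b->1: no, a/bab meet in 1. 2b->2: ok.
All examples now run through 3 states with every (state, symbol) defined. Accept strings end in {1}, Reject strings end in {0,2}; accept={1}.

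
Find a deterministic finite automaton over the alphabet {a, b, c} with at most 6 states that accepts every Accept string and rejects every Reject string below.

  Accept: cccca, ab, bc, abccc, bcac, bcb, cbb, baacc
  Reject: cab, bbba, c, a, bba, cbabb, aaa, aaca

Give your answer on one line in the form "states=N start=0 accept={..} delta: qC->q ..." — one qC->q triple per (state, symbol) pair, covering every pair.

states=4 start=0 accept={1,3} delta: 0a->0 0b->1 0c->2 1a->0 1b->0 1c->3 2a->2 2b->0 2c->1 3a->1 3b->1 3c->3

Fold the examples into a partial DFA from state 0: repeatedly fix the first undefined (state, symbol) met by the shortest-then-alphabetical prefix, trying targets in increasing order and rejecting any under which an Accept and a Reject string meet in one state with the same remainder; add a state when all current targets are rejected. Accepting states are where Accept strings end.
a: 0a undefined. 0a->0: ok.
b: 0b undefined. 0b->0: no, ab/bbba meet in 0. Open state 1: 0b->1.
c: 0c undefined. 0c->0: no, cccca/c meet in 0. 0c->1: no, ab/c meet in 1. Open state 2: 0c->2.
ba: 1a undefined. 1a->0: ok.
bb: 1b undefined. 1b->0: ok.
bc: 1c undefined. 1c->0: no, bc/bbba meet in 0. 1c->1: no, bcac/c meet in 2. 1c->2: no, bc/c meet in 2. Open state 3: 1c->3.
ca: 2a undefined. 2a->0: no, ab/cab meet in 1. 2a->1: no, ab/aaca meet in 1. 2a->2: ok.
cb: 2b undefined. 2b->0: ok.
cc: 2c undefined. 2c->0: no, cccca/cab meet in 0. 2c->1: ok.
bca: 3a undefined. 3a->0: no, bcac/c meet in 2. 3a->1: ok.
bcb: 3b undefined. 3b->0: no, bcb/cab meet in 0. 3b->1: ok.
abcc: 3c undefined. 3c->0: no, cccca/cab meet in 0. 3c->1: no, cccca/cab meet in 0. 3c->2: no, cccca/c meet in 2. 3c->3: ok.
All examples now run through 4 states with every (state, symbol) defined. Accept strings end in {1,3}, Reject strings end in {0,2}; accept={1,3}.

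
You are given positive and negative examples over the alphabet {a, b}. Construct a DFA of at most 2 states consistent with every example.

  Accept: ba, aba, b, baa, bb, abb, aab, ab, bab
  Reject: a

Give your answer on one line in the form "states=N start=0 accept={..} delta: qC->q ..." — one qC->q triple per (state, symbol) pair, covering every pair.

states=2 start=0 accept={1} delta: 0a->0 0b->1 1a->1 1b->1

State merging on the prefix tree: take the shortest (then alphabetical) example prefix whose next move is undefined and point that move at state 0, else 1, else 2, ...; a target is out if some Accept/Reject pair would then sit in one state with the same input left (inseparable). If every existing state is out, open a new one.
a: 0a undefined. 0a->0: ok.
b: 0b undefined. 0b->0: no, ba/a meet in 0. Open state 1: 0b->1.
ba: 1a undefined. 1a->0: no, ba/a meet in 0. 1a->1: ok.
bb: 1b undefined. 1b->0: no, bb/a meet in 0. 1b->1: ok.
All examples now run through 2 states with every (state, symbol) defined. Accept strings end in {1}, Reject strings end in {0}; accept={1}.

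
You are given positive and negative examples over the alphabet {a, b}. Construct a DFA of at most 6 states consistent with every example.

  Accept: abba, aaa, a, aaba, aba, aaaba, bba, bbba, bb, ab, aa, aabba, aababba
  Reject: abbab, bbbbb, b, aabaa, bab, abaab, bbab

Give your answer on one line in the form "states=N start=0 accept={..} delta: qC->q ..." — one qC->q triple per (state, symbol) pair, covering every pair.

State merging on the prefix tree: take the shortest (then alphabetical) example prefix whose next move is undefined and point that move at state 0, else 1, else 2, ...; a target is out if some Accept/Reject pair would then sit in one state with the same input left (inseparable). If every existing state is out, open a new one.
a: 0a undefined. 0a->0: no, ab/b meet in 0 with "b" left. Open state 1: 0a->1.
b: 0b undefined. 0b->0: no, bb/bbbbb meet in 0. 0b->1: no, a/b meet in 1. Open state 2: 0b->2.
aa: 1a undefined. 1a->0: ok.
ab: 1b undefined. 1b->0: ok.
ba: 2a undefined. 2a->0: no, aaa/aabaa meet in 1. 2a->1: no, ab/abbab meet in 0. 2a->2: no, abba/b meet in 2. Open state 3: 2a->3.
bb: 2b undefined. 2b->0: no, bb/bbab meet in 0. 2b->1: no, aaa/bbbbb meet in 1. 2b->2: no, bb/bbbbb meet in 2. 2b->3: no, bba/aabaa meet in 3 with "a" left. Open state 4: 2b->4.
bab: 3b undefined. 3b->0: no, ab/abbab meet in 0. 3b->1: no, aaa/abbab meet in 1. 3b->2: ok.
bba: 4a undefined. 4a->0: ok.
bbb: 4b undefined. 4b->0: no, bb/bbbbb meet in 4. 4b->1: ok.
aabaa: 3a undefined. 3a->0: no, bba/aabaa meet in 0. 3a->1: no, aaa/aabaa meet in 1. 3a->2: ok.
All examples now run through 5 states with every (state, symbol) defined. Accept strings end in {0,1,3,4}, Reject strings end in {2}; accept={0,1,3,4}.

states=5 start=0 accept={0,1,3,4} delta: 0a->1 0b->2 1a->0 1b->0 2a->3 2b->4 3a->2 3b->2 4a->0 4b->1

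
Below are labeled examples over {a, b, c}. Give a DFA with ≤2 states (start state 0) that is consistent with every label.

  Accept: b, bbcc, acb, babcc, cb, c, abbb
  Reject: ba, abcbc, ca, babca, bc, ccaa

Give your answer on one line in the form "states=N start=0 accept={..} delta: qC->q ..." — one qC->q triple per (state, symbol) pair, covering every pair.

states=2 start=0 accept={1} delta: 0a->0 0b->1 0c->1 1a->0 1b->1 1c->0

State merging on the prefix tree: take the shortest (then alphabetical) example prefix whose next move is undefined and point that move at state 0, else 1, else 2, ...; a target is out if some Accept/Reject pair would then sit in one state with the same input left (inseparable). If every existing state is out, open a new one.
a: 0a undefined. 0a->0: ok.
b: 0b undefined. 0b->0: no, b/ba meet in 0. Open state 1: 0b->1.
c: 0c undefined. 0c->0: no, c/ca meet in 0. 0c->1: ok.
ba: 1a undefined. 1a->0: ok.
bb: 1b undefined. 1b->0: no, bbcc/bc meet in 1 with "c" left. 1b->1: ok.
bc: 1c undefined. 1c->0: ok.
All examples now run through 2 states with every (state, symbol) defined. Accept strings end in {1}, Reject strings end in {0}; accept={1}.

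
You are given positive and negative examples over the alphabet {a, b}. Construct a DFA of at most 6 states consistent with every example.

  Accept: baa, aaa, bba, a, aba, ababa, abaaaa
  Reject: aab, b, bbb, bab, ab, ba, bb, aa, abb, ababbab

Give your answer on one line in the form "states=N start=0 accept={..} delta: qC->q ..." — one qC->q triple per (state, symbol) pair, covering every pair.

Grow the machine one transition at a time. Run the examples from 0; the earliest place one falls off (shortest prefix, ties alphabetical) gets sent to the lowest-numbered state that keeps every Accept/Reject pair distinguishable — a pair clashes when both reach the same state with identical unread suffix — and to a fresh state only if none does.
a: 0a undefined. 0a->0: no, aaa/aa meet in 0. Open state 1: 0a->1.
b: 0b undefined. 0b->0: no, baa/aa meet in 1 with "a" left. 0b->1: no, a/b meet in 1. Open state 2: 0b->2.
aa: 1a undefined. 1a->0: ok.
ab: 1b undefined. 1b->0: no, abaaaa/ab meet in 0. 1b->1: no, aaa/ab meet in 1. 1b->2: no, aba/ba meet in 2 with "a" left. Open state 3: 1b->3.
ba: 2a undefined. 2a->0: ok.
bb: 2b undefined. 2b->0: ok.
aba: 3a undefined. 3a->0: no, aba/ba meet in 0. 3a->1: no, abaaaa/ba meet in 0. 3a->2: no, aba/aab meet in 2. 3a->3: no, aba/ab meet in 3. Open state 4: 3a->4.
abb: 3b undefined. 3b->0: ok.
abaa: 4a undefined. 4a->0: no, abaaaa/ba meet in 0. 4a->1: ok.
abab: 4b undefined. 4b->0: ok.
All examples now run through 5 states with every (state, symbol) defined. Accept strings end in {1,4}, Reject strings end in {0,2,3}; accept={1,4}.

states=5 start=0 accept={1,4} delta: 0a->1 0b->2 1a->0 1b->3 2a->0 2b->0 3a->4 3b->0 4a->1 4b->0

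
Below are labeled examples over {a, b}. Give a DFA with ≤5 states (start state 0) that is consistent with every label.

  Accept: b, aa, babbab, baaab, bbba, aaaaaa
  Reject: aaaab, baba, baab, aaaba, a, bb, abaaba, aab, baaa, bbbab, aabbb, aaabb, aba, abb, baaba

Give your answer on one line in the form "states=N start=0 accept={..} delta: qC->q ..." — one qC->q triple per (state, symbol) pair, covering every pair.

Fold the examples into a partial DFA from state 0: repeatedly fix the first undefined (state, symbol) met by the shortest-then-alphabetical prefix, trying targets in increasing order and rejecting any under which an Accept and a Reject string meet in one state with the same remainder; add a state when all current targets are rejected. Accepting states are where Accept strings end.
a: 0a undefined. 0a->0: no, b/aaaab meet in 0 with "b" left. Open state 1: 0a->1.
b: 0b undefined. 0b->0: no, b/bb meet in 0. 0b->1: no, b/a meet in 1. Open state 2: 0b->2.
aa: 1a undefined. 1a->0: no, b/aaaab meet in 2. 1a->1: no, aa/a meet in 1. 1a->2: ok.
ab: 1b undefined. 1b->0: no, b/abb meet in 2. 1b->1: no, b/aba meet in 2. 1b->2: ok.
ba: 2a undefined. 2a->0: no, b/aaaab meet in 2. 2a->1: ok.
bb: 2b undefined. 2b->0: no, b/bbbab meet in 2. 2b->1: no, b/abaaba meet in 2. 2b->2: no, b/aaaab meet in 2. Open state 3: 2b->3.
bbb: 3b undefined. 3b->0: no, b/bbbab meet in 2. 3b->1: no, b/aabbb meet in 2. 3b->2: no, b/bbbab meet in 2. 3b->3: no, babbab/bbbab meet in 3 with "ab" left. Open state 4: 3b->4.
bbba: 4a undefined. 4a->0: no, b/bbbab meet in 2. 4a->1: no, b/bbbab meet in 2. 4a->2: ok.
aabbb: 4b undefined. 4b->0: ok.
baaba: 3a undefined. 3a->0: ok.
All examples now run through 5 states with every (state, symbol) defined. Accept strings end in {2}, Reject strings end in {0,1,3}; accept={2}.

states=5 start=0 accept={2} delta: 0a->1 0b->2 1a->2 1b->2 2a->1 2b->3 3a->0 3b->4 4a->2 4b->0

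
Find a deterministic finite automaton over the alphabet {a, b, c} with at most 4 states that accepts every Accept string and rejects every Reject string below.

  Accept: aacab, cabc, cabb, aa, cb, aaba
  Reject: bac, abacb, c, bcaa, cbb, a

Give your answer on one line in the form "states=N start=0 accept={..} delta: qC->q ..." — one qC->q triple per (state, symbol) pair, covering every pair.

states=4 start=0 accept={2} delta: 0a->1 0b->0 0c->1 1a->2 1b->2 1c->0 2a->1 2b->3 2c->0 3a->2 3b->2 3c->2

Fold the examples into a partial DFA from state 0: repeatedly fix the first undefined (state, symbol) met by the shortest-then-alphabetical prefix, trying targets in increasing order and rejecting any under which an Accept and a Reject string meet in one state with the same remainder; add a state when all current targets are rejected. Accepting states are where Accept strings end.
a: 0a undefined. 0a->0: no, aa/a meet in 0. Open state 1: 0a->1.
b: 0b undefined. 0b->0: ok.
c: 0c undefined. 0c->0: no, aa/bcaa meet in 1 with "a" left. 0c->1: ok.
aa: 1a undefined. 1a->0: no, cabc/c meet in 1. 1a->1: no, cabb/cbb meet in 1 with "bb" left. Open state 2: 1a->2.
ab: 1b undefined. 1b->0: no, cb/cbb meet in 0. 1b->1: no, cb/c meet in 1. 1b->2: ok.
aab: 2b undefined. 2b->0: no, cabc/c meet in 1. 2b->1: no, cabc/bac meet in 1 with "c" left. 2b->2: no, cabb/cbb meet in 2. Open state 3: 2b->3.
aac: 2c undefined. 2c->0: ok.
aba: 2a undefined. 2a->0: no, aacab/abacb meet in 2. 2a->1: ok.
bac: 1c undefined. 1c->0: ok.
aaba: 3a undefined. 3a->0: no, aaba/bac meet in 0. 3a->1: no, aaba/c meet in 1. 3a->2: ok.
cabb: 3b undefined. 3b->0: no, cabb/bac meet in 0. 3b->1: no, cabb/c meet in 1. 3b->2: ok.
cabc: 3c undefined. 3c->0: no, cabc/bac meet in 0. 3c->1: no, cabc/c meet in 1. 3c->2: ok.
All examples now run through 4 states with every (state, symbol) defined. Accept strings end in {2}, Reject strings end in {0,1,3}; accept={2}.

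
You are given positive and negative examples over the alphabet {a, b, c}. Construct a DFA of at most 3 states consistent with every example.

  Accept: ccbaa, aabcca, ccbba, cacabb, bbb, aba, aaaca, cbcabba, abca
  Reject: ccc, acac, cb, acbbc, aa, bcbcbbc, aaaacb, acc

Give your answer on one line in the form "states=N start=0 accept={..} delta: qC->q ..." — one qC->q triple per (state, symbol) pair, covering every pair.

states=3 start=0 accept={1} delta: 0a->0 0b->1 0c->1 1a->1 1b->0 1c->2 2a->1 2b->2 2c->2

State merging on the prefix tree: take the shortest (then alphabetical) example prefix whose next move is undefined and point that move at state 0, else 1, else 2, ...; a target is out if some Accept/Reject pair would then sit in one state with the same input left (inseparable). If every existing state is out, open a new one.
a: 0a undefined. 0a->0: ok.
b: 0b undefined. 0b->0: no, bbb/aa meet in 0. Open state 1: 0b->1.
c: 0c undefined. 0c->0: no, aaaca/ccc meet in 0. 0c->1: ok.
bb: 1b undefined. 1b->0: ok.
bc: 1c undefined. 1c->0: no, ccbba/cb meet in 0. 1c->1: no, ccbaa/cb meet in 0. Open state 2: 1c->2.
ca: 1a undefined. 1a->0: no, cacabb/cb meet in 0. 1a->1: ok.
bcb: 2b undefined. 2b->0: no, ccbaa/cb meet in 0. 2b->1: no, ccbaa/bcbcbbc meet in 1. 2b->2: ok.
ccc: 2c undefined. 2c->0: no, aabcca/ccc meet in 0. 2c->1: no, aabcca/ccc meet in 1. 2c->2: ok.
abca: 2a undefined. 2a->0: no, ccbaa/cb meet in 0. 2a->1: ok.
All examples now run through 3 states with every (state, symbol) defined. Accept strings end in {1}, Reject strings end in {0,2}; accept={1}.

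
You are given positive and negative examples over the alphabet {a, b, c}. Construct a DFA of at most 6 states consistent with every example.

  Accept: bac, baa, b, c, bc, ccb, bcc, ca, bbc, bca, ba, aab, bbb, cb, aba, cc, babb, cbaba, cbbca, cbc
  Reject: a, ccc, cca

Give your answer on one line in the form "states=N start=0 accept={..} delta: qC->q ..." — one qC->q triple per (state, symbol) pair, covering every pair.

Grow the machine one transition at a time. Run the examples from 0; the earliest place one falls off (shortest prefix, ties alphabetical) gets sent to the lowest-numbered state that keeps every Accept/Reject pair distinguishable — a pair clashes when both reach the same state with identical unread suffix — and to a fresh state only if none does.
a: 0a undefined. 0a->0: ok.
b: 0b undefined. 0b->0: no, baa/a meet in 0. Open state 1: 0b->1.
c: 0c undefined. 0c->0: no, c/a meet in 0. 0c->1: no, bcc/ccc meet in 1 with "cc" left. Open state 2: 0c->2.
ba: 1a undefined. 1a->0: no, baa/a meet in 0. 1a->1: ok.
bb: 1b undefined. 1b->0: ok.
bc: 1c undefined. 1c->0: no, bac/a meet in 0. 1c->1: ok.
ca: 2a undefined. 2a->0: no, ca/a meet in 0. 2a->1: ok.
cb: 2b undefined. 2b->0: no, cb/a meet in 0. 2b->1: no, cbaba/a meet in 0. 2b->2: no, cbaba/a meet in 0. Open state 3: 2b->3.
cc: 2c undefined. 2c->0: no, c/ccc meet in 2. 2c->1: no, bac/ccc meet in 1. 2c->2: no, bac/cca meet in 1. 2c->3: no, cbc/ccc meet in 3 with "c" left. Open state 4: 2c->4.
cba: 3a undefined. 3a->0: ok.
cbb: 3b undefined. 3b->0: ok.
cbc: 3c undefined. 3c->0: no, cbc/a meet in 0. 3c->1: ok.
cca: 4a undefined. 4a->0: ok.
ccb: 4b undefined. 4b->0: no, ccb/a meet in 0. 4b->1: ok.
ccc: 4c undefined. 4c->0: ok.
All examples now run through 5 states with every (state, symbol) defined. Accept strings end in {1,2,3,4}, Reject strings end in {0}; accept={1,2,3,4}.

states=5 start=0 accept={1,2,3,4} delta: 0a->0 0b->1 0c->2 1a->1 1b->0 1c->1 2a->1 2b->3 2c->4 3a->0 3b->0 3c->1 4a->0 4b->1 4c->0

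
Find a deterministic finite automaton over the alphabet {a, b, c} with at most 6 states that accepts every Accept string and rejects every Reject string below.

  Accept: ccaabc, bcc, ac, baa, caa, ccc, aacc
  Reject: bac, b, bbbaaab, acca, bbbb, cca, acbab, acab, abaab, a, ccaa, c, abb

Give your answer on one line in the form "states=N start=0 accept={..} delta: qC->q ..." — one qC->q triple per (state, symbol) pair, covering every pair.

Fold the examples into a partial DFA from state 0: repeatedly fix the first undefined (state, symbol) met by the shortest-then-alphabetical prefix, trying targets in increasing order and rejecting any under which an Accept and a Reject string meet in one state with the same remainder; add a state when all current targets are rejected. Accepting states are where Accept strings end.
a: 0a undefined. 0a->0: no, ac/c meet in 0 with "c" left. Open state 1: 0a->1.
b: 0b undefined. 0b->0: no, ac/bac meet in 1 with "c" left. 0b->1: ok.
c: 0c undefined. 0c->0: no, caa/ccaa meet in 1 with "a" left. 0c->1: ok.
aa: 1a undefined. 1a->0: no, baa/bac meet in 1. 1a->1: no, ac/bac meet in 1 with "c" left. Open state 2: 1a->2.
ab: 1b undefined. 1b->0: ok.
ac: 1c undefined. 1c->0: no, bcc/b meet in 1. 1c->1: no, bcc/b meet in 1. 1c->2: no, bcc/bac meet in 2 with "c" left. Open state 3: 1c->3.
aac: 2c undefined. 2c->0: no, aacc/b meet in 1. 2c->1: ok.
aca: 3a undefined. 3a->0: no, ccaabc/bac meet in 1. 3a->1: ok.
acb: 3b undefined. 3b->0: ok.
acc: 3c undefined. 3c->0: no, bcc/bbbb meet in 0. 3c->1: no, bcc/bac meet in 1. 3c->2: no, bcc/ccaa meet in 2. 3c->3: ok.
baa: 2a undefined. 2a->0: no, baa/bbbaaab meet in 0. 2a->1: no, baa/bac meet in 1. 2a->2: no, baa/ccaa meet in 2. 2a->3: ok.
abaab: 2b undefined. 2b->0: no, ccaabc/bac meet in 1. 2b->1: ok.
All examples now run through 4 states with every (state, symbol) defined. Accept strings end in {3}, Reject strings end in {0,1,2}; accept={3}.

states=4 start=0 accept={3} delta: 0a->1 0b->1 0c->1 1a->2 1b->0 1c->3 2a->3 2b->1 2c->1 3a->1 3b->0 3c->3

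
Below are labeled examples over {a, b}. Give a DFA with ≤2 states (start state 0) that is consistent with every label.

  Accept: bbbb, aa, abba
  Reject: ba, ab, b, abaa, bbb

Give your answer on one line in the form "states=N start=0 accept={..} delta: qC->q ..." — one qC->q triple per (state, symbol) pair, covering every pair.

states=2 start=0 accept={0} delta: 0a->0 0b->1 1a->1 1b->0

Fold the examples into a partial DFA from state 0: repeatedly fix the first undefined (state, symbol) met by the shortest-then-alphabetical prefix, trying targets in increasing order and rejecting any under which an Accept and a Reject string meet in one state with the same remainder; add a state when all current targets are rejected. Accepting states are where Accept strings end.
a: 0a undefined. 0a->0: ok.
b: 0b undefined. 0b->0: no, bbbb/ba meet in 0. Open state 1: 0b->1.
ba: 1a undefined. 1a->0: no, aa/ba meet in 0. 1a->1: ok.
bb: 1b undefined. 1b->0: ok.
All examples now run through 2 states with every (state, symbol) defined. Accept strings end in {0}, Reject strings end in {1}; accept={0}.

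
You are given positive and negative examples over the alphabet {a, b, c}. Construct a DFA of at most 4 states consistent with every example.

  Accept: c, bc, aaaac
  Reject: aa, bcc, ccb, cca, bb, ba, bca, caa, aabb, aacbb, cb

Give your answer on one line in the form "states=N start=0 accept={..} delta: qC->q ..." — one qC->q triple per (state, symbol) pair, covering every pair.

states=2 start=0 accept={1} delta: 0a->0 0b->0 0c->1 1a->0 1b->0 1c->0

Grow the machine one transition at a time. Run the examples from 0; the earliest place one falls off (shortest prefix, ties alphabetical) gets sent to the lowest-numbered state that keeps every Accept/Reject pair distinguishable — a pair clashes when both reach the same state with identical unread suffix — and to a fresh state only if none does.
a: 0a undefined. 0a->0: ok.
b: 0b undefined. 0b->0: ok.
c: 0c undefined. 0c->0: no, c/aa meet in 0. Open state 1: 0c->1.
ca: 1a undefined. 1a->0: ok.
cb: 1b undefined. 1b->0: ok.
cc: 1c undefined. 1c->0: ok.
All examples now run through 2 states with every (state, symbol) defined. Accept strings end in {1}, Reject strings end in {0}; accept={1}.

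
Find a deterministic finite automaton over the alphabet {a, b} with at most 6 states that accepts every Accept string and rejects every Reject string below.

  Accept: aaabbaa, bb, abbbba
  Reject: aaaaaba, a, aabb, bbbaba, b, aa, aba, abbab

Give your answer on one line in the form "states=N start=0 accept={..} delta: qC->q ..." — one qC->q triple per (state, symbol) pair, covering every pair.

states=5 start=0 accept={2,4} delta: 0a->1 0b->1 1a->1 1b->2 2a->0 2b->3 3a->4 3b->2 4a->2 4b->0

Grow the machine one transition at a time. Run the examples from 0; the earliest place one falls off (shortest prefix, ties alphabetical) gets sent to the lowest-numbered state that keeps every Accept/Reject pair distinguishable — a pair clashes when both reach the same state with identical unread suffix — and to a fresh state only if none does.
a: 0a undefined. 0a->0: no, bb/aabb meet in 0 with "bb" left. Open state 1: 0a->1.
b: 0b undefined. 0b->0: no, bb/b meet in 0. 0b->1: ok.
aa: 1a undefined. 1a->0: no, bb/aabb meet in 1 with "b" left. 1a->1: ok.
ab: 1b undefined. 1b->0: no, aaabbaa/aaaaaba meet in 1. 1b->1: no, aaabbaa/aaaaaba meet in 1. Open state 2: 1b->2.
aba: 2a undefined. 2a->0: ok.
abb: 2b undefined. 2b->0: no, aaabbaa/a meet in 1. 2b->1: no, aaabbaa/a meet in 1. 2b->2: no, aaabbaa/a meet in 1. Open state 3: 2b->3.
abba: 3a undefined. 3a->0: no, aaabbaa/a meet in 1. 3a->1: no, aaabbaa/a meet in 1. 3a->2: no, aaabbaa/aaaaaba meet in 0. 3a->3: no, aaabbaa/aabb meet in 3. Open state 4: 3a->4.
abbb: 3b undefined. 3b->0: no, abbbba/a meet in 1. 3b->1: no, abbbba/aaaaaba meet in 0. 3b->2: ok.
abbab: 4b undefined. 4b->0: ok.
aaabbaa: 4a undefined. 4a->0: no, aaabbaa/aaaaaba meet in 0. 4a->1: no, aaabbaa/a meet in 1. 4a->2: ok.
All examples now run through 5 states with every (state, symbol) defined. Accept strings end in {2,4}, Reject strings end in {0,1,3}; accept={2,4}.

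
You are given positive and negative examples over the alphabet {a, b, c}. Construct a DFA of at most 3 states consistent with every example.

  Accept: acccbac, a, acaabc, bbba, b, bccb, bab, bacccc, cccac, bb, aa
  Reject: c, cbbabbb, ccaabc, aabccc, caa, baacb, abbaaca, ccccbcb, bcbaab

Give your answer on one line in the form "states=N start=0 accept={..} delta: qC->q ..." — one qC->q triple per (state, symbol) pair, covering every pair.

Grow the machine one transition at a time. Run the examples from 0; the earliest place one falls off (shortest prefix, ties alphabetical) gets sent to the lowest-numbered state that keeps every Accept/Reject pair distinguishable — a pair clashes when both reach the same state with identical unread suffix — and to a fresh state only if none does.
a: 0a undefined. 0a->0: ok.
b: 0b undefined. 0b->0: ok.
c: 0c undefined. 0c->0: no, acccbac/c meet in 0. Open state 1: 0c->1.
ca: 1a undefined. 1a->0: no, a/caa meet in 0. 1a->1: ok.
cb: 1b undefined. 1b->0: no, a/cbbabbb meet in 0. 1b->1: ok.
cc: 1c undefined. 1c->0: ok.
All examples now run through 2 states with every (state, symbol) defined. Accept strings end in {0}, Reject strings end in {1}; accept={0}.

states=2 start=0 accept={0} delta: 0a->0 0b->0 0c->1 1a->1 1b->1 1c->0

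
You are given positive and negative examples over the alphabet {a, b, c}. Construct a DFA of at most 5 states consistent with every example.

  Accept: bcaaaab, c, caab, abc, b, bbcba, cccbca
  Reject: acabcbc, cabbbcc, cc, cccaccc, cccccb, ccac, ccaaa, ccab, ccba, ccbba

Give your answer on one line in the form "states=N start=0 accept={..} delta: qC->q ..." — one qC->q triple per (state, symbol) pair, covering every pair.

states=4 start=0 accept={0,1} delta: 0a->0 0b->0 0c->1 1a->0 1b->1 1c->2 2a->2 2b->2 2c->3 3a->0 3b->0 3c->1

Grow the machine one transition at a time. Run the examples from 0; the earliest place one falls off (shortest prefix, ties alphabetical) gets sent to the lowest-numbered state that keeps every Accept/Reject pair distinguishable — a pair clashes when both reach the same state with identical unread suffix — and to a fresh state only if none does.
a: 0a undefined. 0a->0: ok.
b: 0b undefined. 0b->0: ok.
c: 0c undefined. 0c->0: no, bcaaaab/acabcbc meet in 0. Open state 1: 0c->1.
ca: 1a undefined. 1a->0: ok.
cc: 1c undefined. 1c->0: no, bcaaaab/cabbbcc meet in 0. 1c->1: no, bcaaaab/ccaaa meet in 0. Open state 2: 1c->2.
cca: 2a undefined. 2a->0: no, bcaaaab/ccaaa meet in 0. 2a->1: no, bcaaaab/ccaaa meet in 0. 2a->2: ok.
ccb: 2b undefined. 2b->0: no, bcaaaab/ccab meet in 0. 2b->1: no, bcaaaab/ccba meet in 0. 2b->2: ok.
ccc: 2c undefined. 2c->0: no, bcaaaab/cccaccc meet in 0. 2c->1: no, c/cccaccc meet in 1. 2c->2: no, cccbca/cabbbcc meet in 2. Open state 3: 2c->3.
bbcb: 1b undefined. 1b->0: no, c/acabcbc meet in 1. 1b->1: ok.
ccca: 3a undefined. 3a->0: ok.
cccb: 3b undefined. 3b->0: ok.
cccc: 3c undefined. 3c->0: no, c/cccccb meet in 1. 3c->1: ok.
All examples now run through 4 states with every (state, symbol) defined. Accept strings end in {0,1}, Reject strings end in {2,3}; accept={0,1}.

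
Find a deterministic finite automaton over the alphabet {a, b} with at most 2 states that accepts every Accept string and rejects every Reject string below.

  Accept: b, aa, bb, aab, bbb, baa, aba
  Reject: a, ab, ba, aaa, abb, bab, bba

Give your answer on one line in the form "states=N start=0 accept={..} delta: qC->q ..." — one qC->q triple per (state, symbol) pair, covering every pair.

states=2 start=0 accept={0} delta: 0a->1 0b->0 1a->0 1b->1

Fold the examples into a partial DFA from state 0: repeatedly fix the first undefined (state, symbol) met by the shortest-then-alphabetical prefix, trying targets in increasing order and rejecting any under which an Accept and a Reject string meet in one state with the same remainder; add a state when all current targets are rejected. Accepting states are where Accept strings end.
a: 0a undefined. 0a->0: no, b/ab meet in 0 with "b" left. Open state 1: 0a->1.
b: 0b undefined. 0b->0: ok.
aa: 1a undefined. 1a->0: ok.
ab: 1b undefined. 1b->0: no, b/ab meet in 0. 1b->1: ok.
All examples now run through 2 states with every (state, symbol) defined. Accept strings end in {0}, Reject strings end in {1}; accept={0}.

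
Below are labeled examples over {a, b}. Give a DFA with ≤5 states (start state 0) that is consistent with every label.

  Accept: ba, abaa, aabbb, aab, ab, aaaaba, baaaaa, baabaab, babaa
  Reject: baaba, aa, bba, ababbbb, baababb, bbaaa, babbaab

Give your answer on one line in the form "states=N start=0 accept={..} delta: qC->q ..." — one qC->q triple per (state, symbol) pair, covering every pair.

states=5 start=0 accept={1,2,4} delta: 0a->0 0b->1 1a->1 1b->2 2a->3 2b->4 3a->2 3b->3 4a->2 4b->3

Grow the machine one transition at a time. Run the examples from 0; the earliest place one falls off (shortest prefix, ties alphabetical) gets sent to the lowest-numbered state that keeps every Accept/Reject pair distinguishable — a pair clashes when both reach the same state with identical unread suffix — and to a fresh state only if none does.
a: 0a undefined. 0a->0: ok.
b: 0b undefined. 0b->0: no, ba/baaba meet in 0. Open state 1: 0b->1.
ba: 1a undefined. 1a->0: no, ba/baaba meet in 0. 1a->1: ok.
bb: 1b undefined. 1b->0: no, ba/ababbbb meet in 1. 1b->1: no, ba/baaba meet in 1. Open state 2: 1b->2.
bba: 2a undefined. 2a->0: no, babaa/baaba meet in 0. 2a->1: no, ba/baaba meet in 1. 2a->2: no, babaa/baaba meet in 2. Open state 3: 2a->3.
babb: 2b undefined. 2b->0: no, ba/babbaab meet in 1. 2b->1: no, ba/ababbbb meet in 1. 2b->2: no, aabbb/ababbbb meet in 2. 2b->3: no, aabbb/baaba meet in 3. Open state 4: 2b->4.
bbaa: 3a undefined. 3a->0: no, babaa/aa meet in 0. 3a->1: no, ba/bbaaa meet in 1. 3a->2: ok.
babba: 4a undefined. 4a->0: no, ba/babbaab meet in 1. 4a->1: no, babaa/babbaab meet in 2. 4a->2: ok.
ababbb: 4b undefined. 4b->0: no, ba/ababbbb meet in 1. 4b->1: no, babaa/ababbbb meet in 2. 4b->2: no, aabbb/ababbbb meet in 4. 4b->3: ok.
baabab: 3b undefined. 3b->0: no, ba/baababb meet in 1. 3b->1: no, ba/ababbbb meet in 1. 3b->2: no, aabbb/baababb meet in 4. 3b->3: ok.
All examples now run through 5 states with every (state, symbol) defined. Accept strings end in {1,2,4}, Reject strings end in {0,3}; accept={1,2,4}.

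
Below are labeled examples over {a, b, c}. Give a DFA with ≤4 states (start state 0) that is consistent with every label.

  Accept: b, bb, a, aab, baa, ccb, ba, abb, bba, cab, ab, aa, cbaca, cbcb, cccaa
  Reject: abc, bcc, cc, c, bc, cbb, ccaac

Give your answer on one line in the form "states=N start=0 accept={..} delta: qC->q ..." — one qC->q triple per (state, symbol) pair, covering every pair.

states=3 start=0 accept={0} delta: 0a->0 0b->0 0c->1 1a->0 1b->1 1c->2 2a->0 2b->0 2c->0

State merging on the prefix tree: take the shortest (then alphabetical) example prefix whose next move is undefined and point that move at state 0, else 1, else 2, ...; a target is out if some Accept/Reject pair would then sit in one state with the same input left (inseparable). If every existing state is out, open a new one.
a: 0a undefined. 0a->0: ok.
b: 0b undefined. 0b->0: ok.
c: 0c undefined. 0c->0: no, b/abc meet in 0. Open state 1: 0c->1.
ca: 1a undefined. 1a->0: ok.
cb: 1b undefined. 1b->0: no, b/cbb meet in 0. 1b->1: ok.
cc: 1c undefined. 1c->0: no, b/bcc meet in 0. 1c->1: no, ccb/abc meet in 1. Open state 2: 1c->2.
cca: 2a undefined. 2a->0: ok.
ccb: 2b undefined. 2b->0: ok.
ccc: 2c undefined. 2c->0: ok.
All examples now run through 3 states with every (state, symbol) defined. Accept strings end in {0}, Reject strings end in {1,2}; accept={0}.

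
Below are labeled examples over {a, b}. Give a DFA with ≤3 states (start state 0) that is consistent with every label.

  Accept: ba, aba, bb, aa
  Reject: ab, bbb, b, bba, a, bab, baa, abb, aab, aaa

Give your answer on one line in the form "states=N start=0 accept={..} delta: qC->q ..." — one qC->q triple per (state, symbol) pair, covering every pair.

states=3 start=0 accept={0} delta: 0a->1 0b->2 1a->0 1b->1 2a->0 2b->0

Grow the machine one transition at a time. Run the examples from 0; the earliest place one falls off (shortest prefix, ties alphabetical) gets sent to the lowest-numbered state that keeps every Accept/Reject pair distinguishable — a pair clashes when both reach the same state with identical unread suffix — and to a fresh state only if none does.
a: 0a undefined. 0a->0: no, bb/abb meet in 0 with "bb" left. Open state 1: 0a->1.
b: 0b undefined. 0b->0: no, ba/bba meet in 1. 0b->1: no, aba/bba meet in 1 with "ba" left. Open state 2: 0b->2.
aa: 1a undefined. 1a->0: ok.
ab: 1b undefined. 1b->0: no, aba/a meet in 1. 1b->1: ok.
ba: 2a undefined. 2a->0: ok.
bb: 2b undefined. 2b->0: ok.
All examples now run through 3 states with every (state, symbol) defined. Accept strings end in {0}, Reject strings end in {1,2}; accept={0}.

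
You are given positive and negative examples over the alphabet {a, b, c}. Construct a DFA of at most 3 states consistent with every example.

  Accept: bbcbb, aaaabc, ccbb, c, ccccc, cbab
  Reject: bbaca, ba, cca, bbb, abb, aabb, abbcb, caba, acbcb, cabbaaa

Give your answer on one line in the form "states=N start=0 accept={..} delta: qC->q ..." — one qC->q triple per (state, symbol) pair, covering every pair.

states=3 start=0 accept={1} delta: 0a->0 0b->0 0c->1 1a->0 1b->2 1c->1 2a->2 2b->1 2c->0

Fold the examples into a partial DFA from state 0: repeatedly fix the first undefined (state, symbol) met by the shortest-then-alphabetical prefix, trying targets in increasing order and rejecting any under which an Accept and a Reject string meet in one state with the same remainder; add a state when all current targets are rejected. Accepting states are where Accept strings end.
a: 0a undefined. 0a->0: ok.
b: 0b undefined. 0b->0: ok.
c: 0c undefined. 0c->0: no, bbcbb/bbaca meet in 0. Open state 1: 0c->1.
ca: 1a undefined. 1a->0: ok.
cb: 1b undefined. 1b->0: no, bbcbb/bbaca meet in 0. 1b->1: no, bbcbb/abbcb meet in 1. Open state 2: 1b->2.
cc: 1c undefined. 1c->0: no, ccbb/bbaca meet in 0. 1c->1: ok.
cba: 2a undefined. 2a->0: no, cbab/bbaca meet in 0. 2a->1: no, cbab/abbcb meet in 2. 2a->2: ok.
acbc: 2c undefined. 2c->0: ok.
cbab: 2b undefined. 2b->0: no, bbcbb/bbaca meet in 0. 2b->1: ok.
All examples now run through 3 states with every (state, symbol) defined. Accept strings end in {1}, Reject strings end in {0,2}; accept={1}.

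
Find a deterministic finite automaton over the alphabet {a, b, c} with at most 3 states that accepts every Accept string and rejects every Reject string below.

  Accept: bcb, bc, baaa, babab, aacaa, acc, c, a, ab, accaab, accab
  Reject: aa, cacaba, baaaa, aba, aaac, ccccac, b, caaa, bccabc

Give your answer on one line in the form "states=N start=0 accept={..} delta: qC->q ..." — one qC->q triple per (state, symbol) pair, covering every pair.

states=3 start=0 accept={1} delta: 0a->1 0b->0 0c->1 1a->2 1b->1 1c->0 2a->1 2b->1 2c->1

Fold the examples into a partial DFA from state 0: repeatedly fix the first undefined (state, symbol) met by the shortest-then-alphabetical prefix, trying targets in increasing order and rejecting any under which an Accept and a Reject string meet in one state with the same remainder; add a state when all current targets are rejected. Accepting states are where Accept strings end.
a: 0a undefined. 0a->0: no, c/aaac meet in 0 with "c" left. Open state 1: 0a->1.
b: 0b undefined. 0b->0: ok.
c: 0c undefined. 0c->0: no, bcb/b meet in 0. 0c->1: ok.
aa: 1a undefined. 1a->0: no, bc/cacaba meet in 1. 1a->1: no, bc/aa meet in 1. Open state 2: 1a->2.
ab: 1b undefined. 1b->0: no, bcb/b meet in 0. 1b->1: ok.
ac: 1c undefined. 1c->0: ok.
aaa: 2a undefined. 2a->0: no, bcb/baaaa meet in 1. 2a->1: ok.
aac: 2c undefined. 2c->0: no, aacaa/aa meet in 2. 2c->1: ok.
accab: 2b undefined. 2b->0: no, bcb/cacaba meet in 1. 2b->1: ok.
All examples now run through 3 states with every (state, symbol) defined. Accept strings end in {1}, Reject strings end in {0,2}; accept={1}.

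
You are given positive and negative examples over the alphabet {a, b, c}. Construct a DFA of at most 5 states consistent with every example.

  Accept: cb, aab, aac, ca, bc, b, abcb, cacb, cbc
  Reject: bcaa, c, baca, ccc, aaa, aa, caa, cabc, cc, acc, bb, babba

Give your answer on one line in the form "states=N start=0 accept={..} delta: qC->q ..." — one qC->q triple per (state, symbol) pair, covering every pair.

Grow the machine one transition at a time. Run the examples from 0; the earliest place one falls off (shortest prefix, ties alphabetical) gets sent to the lowest-numbered state that keeps every Accept/Reject pair distinguishable — a pair clashes when both reach the same state with identical unread suffix — and to a fresh state only if none does.
a: 0a undefined. 0a->0: no, aac/c meet in 0 with "c" left. Open state 1: 0a->1.
b: 0b undefined. 0b->0: no, bc/c meet in 0 with "c" left. 0b->1: ok.
c: 0c undefined. 0c->0: ok.
aa: 1a undefined. 1a->0: no, cb/baca meet in 1. 1a->1: no, cb/aaa meet in 1. Open state 2: 1a->2.
ab: 1b undefined. 1b->0: ok.
ac: 1c undefined. 1c->0: no, bc/c meet in 0. 1c->1: no, cb/acc meet in 1. 1c->2: no, aac/acc meet in 2 with "c" left. Open state 3: 1c->3.
aaa: 2a undefined. 2a->0: ok.
aab: 2b undefined. 2b->0: no, aab/c meet in 0. 2b->1: no, cb/babba meet in 1. 2b->2: no, aab/aa meet in 2. 2b->3: ok.
aac: 2c undefined. 2c->0: no, cb/baca meet in 1. 2c->1: ok.
acc: 3c undefined. 3c->0: ok.
bca: 3a undefined. 3a->0: no, cb/bcaa meet in 1. 3a->1: ok.
babb: 3b undefined. 3b->0: no, cb/babba meet in 1. 3b->1: ok.
All examples now run through 4 states with every (state, symbol) defined. Accept strings end in {1,3}, Reject strings end in {0,2}; accept={1,3}.

states=4 start=0 accept={1,3} delta: 0a->1 0b->1 0c->0 1a->2 1b->0 1c->3 2a->0 2b->3 2c->1 3a->1 3b->1 3c->0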